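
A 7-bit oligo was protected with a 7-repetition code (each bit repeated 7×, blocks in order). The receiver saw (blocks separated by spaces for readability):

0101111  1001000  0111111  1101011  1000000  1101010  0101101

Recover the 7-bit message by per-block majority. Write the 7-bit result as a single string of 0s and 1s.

Block 1 (0101111): 5 ones → 1
Block 2 (1001000): 2 ones → 0
Block 3 (0111111): 6 ones → 1
Block 4 (1101011): 5 ones → 1
Block 5 (1000000): 1 one → 0
Block 6 (1101010): 4 ones → 1
Block 7 (0101101): 4 ones → 1

1011011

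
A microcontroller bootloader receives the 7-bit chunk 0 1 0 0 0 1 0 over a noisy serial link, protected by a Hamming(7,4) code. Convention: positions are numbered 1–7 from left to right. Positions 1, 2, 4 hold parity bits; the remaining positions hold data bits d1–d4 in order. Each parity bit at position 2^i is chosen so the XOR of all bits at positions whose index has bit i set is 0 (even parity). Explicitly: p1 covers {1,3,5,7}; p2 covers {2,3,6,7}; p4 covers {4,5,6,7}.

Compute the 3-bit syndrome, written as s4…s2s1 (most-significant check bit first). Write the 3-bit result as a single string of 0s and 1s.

100

s1 (pos 1,3,5,7): 0⊕0⊕0⊕0 = 0
s2 (pos 2,3,6,7): 1⊕0⊕1⊕0 = 0
s4 (pos 4,5,6,7): 0⊕0⊕1⊕0 = 1
Syndrome s4…s1 = 100 → error at position 4.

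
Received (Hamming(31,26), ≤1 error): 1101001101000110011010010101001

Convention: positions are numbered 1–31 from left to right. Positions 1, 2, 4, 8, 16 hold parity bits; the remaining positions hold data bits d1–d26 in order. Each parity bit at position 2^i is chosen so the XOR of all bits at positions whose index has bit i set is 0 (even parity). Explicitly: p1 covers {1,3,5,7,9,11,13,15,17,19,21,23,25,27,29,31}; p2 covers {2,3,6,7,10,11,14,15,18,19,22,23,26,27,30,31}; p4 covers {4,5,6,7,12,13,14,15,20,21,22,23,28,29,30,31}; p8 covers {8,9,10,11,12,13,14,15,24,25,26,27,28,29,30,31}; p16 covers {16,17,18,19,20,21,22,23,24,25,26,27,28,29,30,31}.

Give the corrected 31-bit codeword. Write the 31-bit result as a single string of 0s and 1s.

s1 (pos 1,3,5,7,9,11,13,15,17,19,21,23,25,27,29,31): 1⊕0⊕0⊕1⊕0⊕0⊕0⊕1⊕0⊕1⊕1⊕0⊕0⊕0⊕0⊕1 = 0
s2 (pos 2,3,6,7,10,11,14,15,18,19,22,23,26,27,30,31): 1⊕0⊕0⊕1⊕1⊕0⊕1⊕1⊕1⊕1⊕0⊕0⊕1⊕0⊕0⊕1 = 1
s4 (pos 4,5,6,7,12,13,14,15,20,21,22,23,28,29,30,31): 1⊕0⊕0⊕1⊕0⊕0⊕1⊕1⊕0⊕1⊕0⊕0⊕1⊕0⊕0⊕1 = 1
s8 (pos 8,9,10,11,12,13,14,15,24,25,26,27,28,29,30,31): 1⊕0⊕1⊕0⊕0⊕0⊕1⊕1⊕1⊕0⊕1⊕0⊕1⊕0⊕0⊕1 = 0
s16 (pos 16,17,18,19,20,21,22,23,24,25,26,27,28,29,30,31): 0⊕0⊕1⊕1⊕0⊕1⊕0⊕0⊕1⊕0⊕1⊕0⊕1⊕0⊕0⊕1 = 1
Syndrome s16…s1 = 10110 → error at position 22.
Flip position 22: 1101001101000110011010010101001 → 1101001101000110011011010101001

1101001101000110011011010101001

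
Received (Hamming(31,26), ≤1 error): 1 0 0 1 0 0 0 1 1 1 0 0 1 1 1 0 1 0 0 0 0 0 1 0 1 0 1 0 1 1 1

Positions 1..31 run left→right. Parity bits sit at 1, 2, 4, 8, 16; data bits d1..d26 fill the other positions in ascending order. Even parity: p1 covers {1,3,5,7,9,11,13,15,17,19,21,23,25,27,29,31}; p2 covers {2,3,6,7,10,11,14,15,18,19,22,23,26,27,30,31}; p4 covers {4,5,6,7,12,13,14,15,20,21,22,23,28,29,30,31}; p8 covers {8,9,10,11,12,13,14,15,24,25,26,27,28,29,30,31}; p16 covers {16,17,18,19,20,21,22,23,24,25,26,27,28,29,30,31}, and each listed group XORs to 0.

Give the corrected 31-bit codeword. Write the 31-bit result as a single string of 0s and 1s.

s1 (pos 1,3,5,7,9,11,13,15,17,19,21,23,25,27,29,31): 1⊕0⊕0⊕0⊕1⊕0⊕1⊕1⊕1⊕0⊕0⊕1⊕1⊕1⊕1⊕1 = 0
s2 (pos 2,3,6,7,10,11,14,15,18,19,22,23,26,27,30,31): 0⊕0⊕0⊕0⊕1⊕0⊕1⊕1⊕0⊕0⊕0⊕1⊕0⊕1⊕1⊕1 = 1
s4 (pos 4,5,6,7,12,13,14,15,20,21,22,23,28,29,30,31): 1⊕0⊕0⊕0⊕0⊕1⊕1⊕1⊕0⊕0⊕0⊕1⊕0⊕1⊕1⊕1 = 0
s8 (pos 8,9,10,11,12,13,14,15,24,25,26,27,28,29,30,31): 1⊕1⊕1⊕0⊕0⊕1⊕1⊕1⊕0⊕1⊕0⊕1⊕0⊕1⊕1⊕1 = 1
s16 (pos 16,17,18,19,20,21,22,23,24,25,26,27,28,29,30,31): 0⊕1⊕0⊕0⊕0⊕0⊕0⊕1⊕0⊕1⊕0⊕1⊕0⊕1⊕1⊕1 = 1
Syndrome s16…s1 = 11010 → error at position 26.
Flip position 26: 1001000111001110100000101010111 → 1001000111001110100000101110111

1001000111001110100000101110111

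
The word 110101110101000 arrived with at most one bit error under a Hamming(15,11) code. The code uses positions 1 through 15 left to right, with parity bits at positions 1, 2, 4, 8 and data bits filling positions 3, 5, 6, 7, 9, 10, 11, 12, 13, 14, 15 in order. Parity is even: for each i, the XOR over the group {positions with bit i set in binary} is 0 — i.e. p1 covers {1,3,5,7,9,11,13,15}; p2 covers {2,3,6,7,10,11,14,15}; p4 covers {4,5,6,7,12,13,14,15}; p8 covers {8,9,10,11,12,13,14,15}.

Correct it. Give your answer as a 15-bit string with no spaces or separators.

110101100101000

s1 (pos 1,3,5,7,9,11,13,15): 1⊕0⊕0⊕1⊕0⊕0⊕0⊕0 = 0
s2 (pos 2,3,6,7,10,11,14,15): 1⊕0⊕1⊕1⊕1⊕0⊕0⊕0 = 0
s4 (pos 4,5,6,7,12,13,14,15): 1⊕0⊕1⊕1⊕1⊕0⊕0⊕0 = 0
s8 (pos 8,9,10,11,12,13,14,15): 1⊕0⊕1⊕0⊕1⊕0⊕0⊕0 = 1
Syndrome s8…s1 = 1000 → error at position 8.
Flip position 8: 110101110101000 → 110101100101000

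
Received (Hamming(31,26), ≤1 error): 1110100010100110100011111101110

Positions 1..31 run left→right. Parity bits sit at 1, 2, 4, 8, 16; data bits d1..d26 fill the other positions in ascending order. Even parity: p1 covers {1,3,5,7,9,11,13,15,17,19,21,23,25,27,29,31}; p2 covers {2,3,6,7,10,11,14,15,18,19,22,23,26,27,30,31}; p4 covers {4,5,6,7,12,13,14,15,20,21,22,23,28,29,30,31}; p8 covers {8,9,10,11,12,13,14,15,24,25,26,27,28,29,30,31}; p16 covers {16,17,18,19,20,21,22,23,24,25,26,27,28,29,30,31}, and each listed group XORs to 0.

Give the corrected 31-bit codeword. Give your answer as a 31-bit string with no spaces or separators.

s1 (pos 1,3,5,7,9,11,13,15,17,19,21,23,25,27,29,31): 1⊕1⊕1⊕0⊕1⊕1⊕0⊕1⊕1⊕0⊕1⊕1⊕1⊕0⊕1⊕0 = 1
s2 (pos 2,3,6,7,10,11,14,15,18,19,22,23,26,27,30,31): 1⊕1⊕0⊕0⊕0⊕1⊕1⊕1⊕0⊕0⊕1⊕1⊕1⊕0⊕1⊕0 = 1
s4 (pos 4,5,6,7,12,13,14,15,20,21,22,23,28,29,30,31): 0⊕1⊕0⊕0⊕0⊕0⊕1⊕1⊕0⊕1⊕1⊕1⊕1⊕1⊕1⊕0 = 1
s8 (pos 8,9,10,11,12,13,14,15,24,25,26,27,28,29,30,31): 0⊕1⊕0⊕1⊕0⊕0⊕1⊕1⊕1⊕1⊕1⊕0⊕1⊕1⊕1⊕0 = 0
s16 (pos 16,17,18,19,20,21,22,23,24,25,26,27,28,29,30,31): 0⊕1⊕0⊕0⊕0⊕1⊕1⊕1⊕1⊕1⊕1⊕0⊕1⊕1⊕1⊕0 = 0
Syndrome s16…s1 = 00111 → error at position 7.
Flip position 7: 1110100010100110100011111101110 → 1110101010100110100011111101110

1110101010100110100011111101110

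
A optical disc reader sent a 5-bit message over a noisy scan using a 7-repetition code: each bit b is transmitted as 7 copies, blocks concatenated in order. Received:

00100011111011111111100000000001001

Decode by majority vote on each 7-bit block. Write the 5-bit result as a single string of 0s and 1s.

01100

Block 1 (0010001): 2 ones → 0
Block 2 (1111011): 6 ones → 1
Block 3 (1111111): 7 ones → 1
Block 4 (0000000): 0 ones → 0
Block 5 (0001001): 2 ones → 0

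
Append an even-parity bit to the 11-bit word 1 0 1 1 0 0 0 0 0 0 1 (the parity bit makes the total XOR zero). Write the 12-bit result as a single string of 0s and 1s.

101100000010

XOR of the 11 data bits: 1⊕0⊕1⊕1⊕0⊕0⊕0⊕0⊕0⊕0⊕1 = 0
Parity bit = 0 (so all 12 bits XOR to 0).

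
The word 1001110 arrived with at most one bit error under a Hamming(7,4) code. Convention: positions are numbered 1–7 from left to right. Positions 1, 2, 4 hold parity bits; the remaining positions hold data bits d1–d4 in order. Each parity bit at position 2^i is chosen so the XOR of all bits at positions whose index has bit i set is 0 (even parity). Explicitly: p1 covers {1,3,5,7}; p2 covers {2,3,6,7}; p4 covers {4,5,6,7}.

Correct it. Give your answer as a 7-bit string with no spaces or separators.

s1 (pos 1,3,5,7): 1⊕0⊕1⊕0 = 0
s2 (pos 2,3,6,7): 0⊕0⊕1⊕0 = 1
s4 (pos 4,5,6,7): 1⊕1⊕1⊕0 = 1
Syndrome s4…s1 = 110 → error at position 6.
Flip position 6: 1001110 → 1001100

1001100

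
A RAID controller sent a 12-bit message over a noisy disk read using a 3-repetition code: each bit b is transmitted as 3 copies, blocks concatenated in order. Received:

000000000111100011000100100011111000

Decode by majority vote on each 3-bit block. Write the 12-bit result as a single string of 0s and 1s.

000101000110

Block 1 (000): 0 ones → 0
Block 2 (000): 0 ones → 0
Block 3 (000): 0 ones → 0
Block 4 (111): 3 ones → 1
Block 5 (100): 1 one → 0
Block 6 (011): 2 ones → 1
Block 7 (000): 0 ones → 0
Block 8 (100): 1 one → 0
Block 9 (100): 1 one → 0
Block 10 (011): 2 ones → 1
Block 11 (111): 3 ones → 1
Block 12 (000): 0 ones → 0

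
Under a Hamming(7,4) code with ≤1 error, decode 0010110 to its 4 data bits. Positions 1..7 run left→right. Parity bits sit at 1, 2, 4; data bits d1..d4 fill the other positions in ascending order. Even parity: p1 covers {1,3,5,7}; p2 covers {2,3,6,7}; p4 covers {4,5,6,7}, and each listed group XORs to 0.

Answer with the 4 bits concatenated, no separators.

s1 (pos 1,3,5,7): 0⊕1⊕1⊕0 = 0
s2 (pos 2,3,6,7): 0⊕1⊕1⊕0 = 0
s4 (pos 4,5,6,7): 0⊕1⊕1⊕0 = 0
Syndrome s4…s1 = 000 → no error.
Read data bits from positions 3,5,6,7: 1110

1110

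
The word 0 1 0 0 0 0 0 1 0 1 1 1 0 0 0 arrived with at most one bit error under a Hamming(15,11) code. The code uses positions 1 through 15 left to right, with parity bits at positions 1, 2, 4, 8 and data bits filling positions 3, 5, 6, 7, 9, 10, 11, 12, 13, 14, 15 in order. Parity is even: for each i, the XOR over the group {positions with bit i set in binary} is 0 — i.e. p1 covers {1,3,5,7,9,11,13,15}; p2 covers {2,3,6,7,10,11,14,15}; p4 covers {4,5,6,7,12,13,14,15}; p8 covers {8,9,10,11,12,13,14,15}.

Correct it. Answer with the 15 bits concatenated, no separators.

s1 (pos 1,3,5,7,9,11,13,15): 0⊕0⊕0⊕0⊕0⊕1⊕0⊕0 = 1
s2 (pos 2,3,6,7,10,11,14,15): 1⊕0⊕0⊕0⊕1⊕1⊕0⊕0 = 1
s4 (pos 4,5,6,7,12,13,14,15): 0⊕0⊕0⊕0⊕1⊕0⊕0⊕0 = 1
s8 (pos 8,9,10,11,12,13,14,15): 1⊕0⊕1⊕1⊕1⊕0⊕0⊕0 = 0
Syndrome s8…s1 = 0111 → error at position 7.
Flip position 7: 010000010111000 → 010000110111000

010000110111000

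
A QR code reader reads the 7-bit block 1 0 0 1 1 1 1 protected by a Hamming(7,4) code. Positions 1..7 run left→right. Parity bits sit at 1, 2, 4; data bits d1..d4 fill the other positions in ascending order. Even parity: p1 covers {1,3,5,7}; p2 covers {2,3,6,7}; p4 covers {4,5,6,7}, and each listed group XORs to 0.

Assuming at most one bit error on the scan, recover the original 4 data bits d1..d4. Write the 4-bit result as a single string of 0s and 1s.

0111

s1 (pos 1,3,5,7): 1⊕0⊕1⊕1 = 1
s2 (pos 2,3,6,7): 0⊕0⊕1⊕1 = 0
s4 (pos 4,5,6,7): 1⊕1⊕1⊕1 = 0
Syndrome s4…s1 = 001 → error at position 1.
Flip position 1: 1001111 → 0001111
Read data bits from positions 3,5,6,7: 0111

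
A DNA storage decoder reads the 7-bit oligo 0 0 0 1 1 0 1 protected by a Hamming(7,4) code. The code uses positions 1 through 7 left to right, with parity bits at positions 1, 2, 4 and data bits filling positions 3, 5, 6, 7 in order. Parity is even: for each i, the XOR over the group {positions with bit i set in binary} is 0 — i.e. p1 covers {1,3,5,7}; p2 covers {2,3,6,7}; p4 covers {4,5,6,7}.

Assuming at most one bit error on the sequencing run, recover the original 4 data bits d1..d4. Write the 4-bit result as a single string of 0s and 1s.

0111

s1 (pos 1,3,5,7): 0⊕0⊕1⊕1 = 0
s2 (pos 2,3,6,7): 0⊕0⊕0⊕1 = 1
s4 (pos 4,5,6,7): 1⊕1⊕0⊕1 = 1
Syndrome s4…s1 = 110 → error at position 6.
Flip position 6: 0001101 → 0001111
Read data bits from positions 3,5,6,7: 0111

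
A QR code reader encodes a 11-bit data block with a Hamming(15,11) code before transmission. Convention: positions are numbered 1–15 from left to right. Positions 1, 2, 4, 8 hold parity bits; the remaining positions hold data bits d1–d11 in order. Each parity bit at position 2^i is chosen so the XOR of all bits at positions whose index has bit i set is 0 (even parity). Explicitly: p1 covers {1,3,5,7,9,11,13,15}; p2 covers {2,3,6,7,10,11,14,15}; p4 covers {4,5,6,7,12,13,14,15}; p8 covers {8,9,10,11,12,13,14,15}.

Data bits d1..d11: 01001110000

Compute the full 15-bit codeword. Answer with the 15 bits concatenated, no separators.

100110011110000

Place data at non-parity positions: p1 p2 0 p4 1 0 0 p8 1 1 1 0 0 0 0
p1 (pos 1,3,5,7,9,11,13,15): XOR of data positions = 0⊕1⊕0⊕1⊕1⊕0⊕0 = 1
p2 (pos 2,3,6,7,10,11,14,15): XOR of data positions = 0⊕0⊕0⊕1⊕1⊕0⊕0 = 0
p4 (pos 4,5,6,7,12,13,14,15): XOR of data positions = 1⊕0⊕0⊕0⊕0⊕0⊕0 = 1
p8 (pos 8,9,10,11,12,13,14,15): XOR of data positions = 1⊕1⊕1⊕0⊕0⊕0⊕0 = 1
Codeword: 100110011110000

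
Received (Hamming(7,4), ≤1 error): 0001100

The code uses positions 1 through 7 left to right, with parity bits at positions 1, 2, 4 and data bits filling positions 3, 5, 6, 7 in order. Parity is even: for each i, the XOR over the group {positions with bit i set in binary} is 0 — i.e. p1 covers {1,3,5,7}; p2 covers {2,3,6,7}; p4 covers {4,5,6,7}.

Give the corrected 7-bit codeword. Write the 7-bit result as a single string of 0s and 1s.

1001100

s1 (pos 1,3,5,7): 0⊕0⊕1⊕0 = 1
s2 (pos 2,3,6,7): 0⊕0⊕0⊕0 = 0
s4 (pos 4,5,6,7): 1⊕1⊕0⊕0 = 0
Syndrome s4…s1 = 001 → error at position 1.
Flip position 1: 0001100 → 1001100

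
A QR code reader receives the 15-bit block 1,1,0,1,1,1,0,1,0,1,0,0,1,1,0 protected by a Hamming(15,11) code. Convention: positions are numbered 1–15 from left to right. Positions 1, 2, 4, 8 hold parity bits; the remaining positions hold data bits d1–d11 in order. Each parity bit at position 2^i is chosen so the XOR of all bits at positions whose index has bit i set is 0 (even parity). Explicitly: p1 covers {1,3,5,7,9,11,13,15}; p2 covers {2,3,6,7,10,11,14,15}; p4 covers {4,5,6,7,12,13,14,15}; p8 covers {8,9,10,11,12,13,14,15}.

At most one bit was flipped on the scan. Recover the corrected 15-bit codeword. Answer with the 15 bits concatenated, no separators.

s1 (pos 1,3,5,7,9,11,13,15): 1⊕0⊕1⊕0⊕0⊕0⊕1⊕0 = 1
s2 (pos 2,3,6,7,10,11,14,15): 1⊕0⊕1⊕0⊕1⊕0⊕1⊕0 = 0
s4 (pos 4,5,6,7,12,13,14,15): 1⊕1⊕1⊕0⊕0⊕1⊕1⊕0 = 1
s8 (pos 8,9,10,11,12,13,14,15): 1⊕0⊕1⊕0⊕0⊕1⊕1⊕0 = 0
Syndrome s8…s1 = 0101 → error at position 5.
Flip position 5: 110111010100110 → 110101010100110

110101010100110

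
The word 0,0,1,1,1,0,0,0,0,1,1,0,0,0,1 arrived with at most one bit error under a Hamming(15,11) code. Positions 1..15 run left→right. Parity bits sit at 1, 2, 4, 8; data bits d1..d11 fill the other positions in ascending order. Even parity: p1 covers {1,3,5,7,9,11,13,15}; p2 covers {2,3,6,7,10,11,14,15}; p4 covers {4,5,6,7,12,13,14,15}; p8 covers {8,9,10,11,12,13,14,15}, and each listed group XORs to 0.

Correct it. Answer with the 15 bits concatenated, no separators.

001110000111001

s1 (pos 1,3,5,7,9,11,13,15): 0⊕1⊕1⊕0⊕0⊕1⊕0⊕1 = 0
s2 (pos 2,3,6,7,10,11,14,15): 0⊕1⊕0⊕0⊕1⊕1⊕0⊕1 = 0
s4 (pos 4,5,6,7,12,13,14,15): 1⊕1⊕0⊕0⊕0⊕0⊕0⊕1 = 1
s8 (pos 8,9,10,11,12,13,14,15): 0⊕0⊕1⊕1⊕0⊕0⊕0⊕1 = 1
Syndrome s8…s1 = 1100 → error at position 12.
Flip position 12: 001110000110001 → 001110000111001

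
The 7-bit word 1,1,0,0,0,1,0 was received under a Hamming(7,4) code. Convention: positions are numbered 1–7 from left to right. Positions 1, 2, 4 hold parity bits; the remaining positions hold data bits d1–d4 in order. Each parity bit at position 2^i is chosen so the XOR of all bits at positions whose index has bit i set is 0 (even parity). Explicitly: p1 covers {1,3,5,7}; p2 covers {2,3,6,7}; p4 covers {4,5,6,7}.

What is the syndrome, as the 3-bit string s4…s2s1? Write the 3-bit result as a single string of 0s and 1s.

101

s1 (pos 1,3,5,7): 1⊕0⊕0⊕0 = 1
s2 (pos 2,3,6,7): 1⊕0⊕1⊕0 = 0
s4 (pos 4,5,6,7): 0⊕0⊕1⊕0 = 1
Syndrome s4…s1 = 101 → error at position 5.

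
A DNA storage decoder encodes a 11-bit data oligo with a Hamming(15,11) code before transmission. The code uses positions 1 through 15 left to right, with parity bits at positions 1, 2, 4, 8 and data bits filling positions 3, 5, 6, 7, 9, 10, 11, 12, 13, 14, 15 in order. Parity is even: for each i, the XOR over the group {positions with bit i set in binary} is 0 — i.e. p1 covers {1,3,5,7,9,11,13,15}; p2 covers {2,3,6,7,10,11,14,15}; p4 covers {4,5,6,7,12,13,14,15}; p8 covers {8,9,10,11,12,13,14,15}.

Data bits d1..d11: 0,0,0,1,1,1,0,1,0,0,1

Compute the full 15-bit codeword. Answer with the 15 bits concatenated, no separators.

110100101101001

Place data at non-parity positions: p1 p2 0 p4 0 0 1 p8 1 1 0 1 0 0 1
p1 (pos 1,3,5,7,9,11,13,15): XOR of data positions = 0⊕0⊕1⊕1⊕0⊕0⊕1 = 1
p2 (pos 2,3,6,7,10,11,14,15): XOR of data positions = 0⊕0⊕1⊕1⊕0⊕0⊕1 = 1
p4 (pos 4,5,6,7,12,13,14,15): XOR of data positions = 0⊕0⊕1⊕1⊕0⊕0⊕1 = 1
p8 (pos 8,9,10,11,12,13,14,15): XOR of data positions = 1⊕1⊕0⊕1⊕0⊕0⊕1 = 0
Codeword: 110100101101001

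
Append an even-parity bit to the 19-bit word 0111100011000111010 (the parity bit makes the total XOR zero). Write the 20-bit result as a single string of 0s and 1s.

01111000110001110100

XOR of the 19 data bits: 0⊕1⊕1⊕1⊕1⊕0⊕0⊕0⊕1⊕1⊕0⊕0⊕0⊕1⊕1⊕1⊕0⊕1⊕0 = 0
Parity bit = 0 (so all 20 bits XOR to 0).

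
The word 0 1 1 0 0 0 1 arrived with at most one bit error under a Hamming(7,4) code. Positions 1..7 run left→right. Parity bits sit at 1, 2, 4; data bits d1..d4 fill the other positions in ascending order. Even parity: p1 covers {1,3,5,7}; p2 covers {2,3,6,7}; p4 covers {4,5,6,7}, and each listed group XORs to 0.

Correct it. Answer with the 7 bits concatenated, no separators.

0110011

s1 (pos 1,3,5,7): 0⊕1⊕0⊕1 = 0
s2 (pos 2,3,6,7): 1⊕1⊕0⊕1 = 1
s4 (pos 4,5,6,7): 0⊕0⊕0⊕1 = 1
Syndrome s4…s1 = 110 → error at position 6.
Flip position 6: 0110001 → 0110011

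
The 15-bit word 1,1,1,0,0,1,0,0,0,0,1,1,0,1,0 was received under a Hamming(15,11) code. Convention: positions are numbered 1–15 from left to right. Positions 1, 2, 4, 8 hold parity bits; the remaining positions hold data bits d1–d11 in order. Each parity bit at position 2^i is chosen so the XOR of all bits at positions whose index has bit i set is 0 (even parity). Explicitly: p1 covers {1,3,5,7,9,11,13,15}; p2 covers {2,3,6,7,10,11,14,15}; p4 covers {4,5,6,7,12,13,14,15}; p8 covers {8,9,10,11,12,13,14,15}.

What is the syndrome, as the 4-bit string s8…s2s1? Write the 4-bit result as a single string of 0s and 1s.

1111

s1 (pos 1,3,5,7,9,11,13,15): 1⊕1⊕0⊕0⊕0⊕1⊕0⊕0 = 1
s2 (pos 2,3,6,7,10,11,14,15): 1⊕1⊕1⊕0⊕0⊕1⊕1⊕0 = 1
s4 (pos 4,5,6,7,12,13,14,15): 0⊕0⊕1⊕0⊕1⊕0⊕1⊕0 = 1
s8 (pos 8,9,10,11,12,13,14,15): 0⊕0⊕0⊕1⊕1⊕0⊕1⊕0 = 1
Syndrome s8…s1 = 1111 → error at position 15.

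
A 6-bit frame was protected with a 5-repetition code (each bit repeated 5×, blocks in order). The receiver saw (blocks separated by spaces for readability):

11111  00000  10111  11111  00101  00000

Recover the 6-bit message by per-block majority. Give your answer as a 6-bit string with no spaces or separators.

101100

Block 1 (11111): 5 ones → 1
Block 2 (00000): 0 ones → 0
Block 3 (10111): 4 ones → 1
Block 4 (11111): 5 ones → 1
Block 5 (00101): 2 ones → 0
Block 6 (00000): 0 ones → 0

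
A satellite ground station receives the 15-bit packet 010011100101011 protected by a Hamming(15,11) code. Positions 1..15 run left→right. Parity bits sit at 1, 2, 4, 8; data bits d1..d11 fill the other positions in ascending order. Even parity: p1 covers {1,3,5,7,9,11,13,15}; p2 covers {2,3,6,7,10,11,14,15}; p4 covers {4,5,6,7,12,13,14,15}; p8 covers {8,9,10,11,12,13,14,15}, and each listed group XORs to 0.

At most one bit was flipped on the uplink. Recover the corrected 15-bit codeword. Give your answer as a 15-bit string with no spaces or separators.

110011100101011

s1 (pos 1,3,5,7,9,11,13,15): 0⊕0⊕1⊕1⊕0⊕0⊕0⊕1 = 1
s2 (pos 2,3,6,7,10,11,14,15): 1⊕0⊕1⊕1⊕1⊕0⊕1⊕1 = 0
s4 (pos 4,5,6,7,12,13,14,15): 0⊕1⊕1⊕1⊕1⊕0⊕1⊕1 = 0
s8 (pos 8,9,10,11,12,13,14,15): 0⊕0⊕1⊕0⊕1⊕0⊕1⊕1 = 0
Syndrome s8…s1 = 0001 → error at position 1.
Flip position 1: 010011100101011 → 110011100101011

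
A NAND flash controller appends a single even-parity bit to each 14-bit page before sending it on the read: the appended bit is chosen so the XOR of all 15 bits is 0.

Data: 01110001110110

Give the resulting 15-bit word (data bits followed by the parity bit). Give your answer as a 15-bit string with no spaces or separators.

011100011101100

XOR of the 14 data bits: 0⊕1⊕1⊕1⊕0⊕0⊕0⊕1⊕1⊕1⊕0⊕1⊕1⊕0 = 0
Parity bit = 0 (so all 15 bits XOR to 0).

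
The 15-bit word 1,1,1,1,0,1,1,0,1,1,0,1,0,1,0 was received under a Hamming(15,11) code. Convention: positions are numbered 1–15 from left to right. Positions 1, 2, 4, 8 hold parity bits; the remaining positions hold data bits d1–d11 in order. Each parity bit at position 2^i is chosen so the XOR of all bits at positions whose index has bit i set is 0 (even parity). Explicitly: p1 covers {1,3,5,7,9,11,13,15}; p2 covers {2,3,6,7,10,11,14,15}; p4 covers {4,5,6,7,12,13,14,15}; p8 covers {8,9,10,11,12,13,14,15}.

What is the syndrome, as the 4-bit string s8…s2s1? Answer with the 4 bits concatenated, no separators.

0100

s1 (pos 1,3,5,7,9,11,13,15): 1⊕1⊕0⊕1⊕1⊕0⊕0⊕0 = 0
s2 (pos 2,3,6,7,10,11,14,15): 1⊕1⊕1⊕1⊕1⊕0⊕1⊕0 = 0
s4 (pos 4,5,6,7,12,13,14,15): 1⊕0⊕1⊕1⊕1⊕0⊕1⊕0 = 1
s8 (pos 8,9,10,11,12,13,14,15): 0⊕1⊕1⊕0⊕1⊕0⊕1⊕0 = 0
Syndrome s8…s1 = 0100 → error at position 4.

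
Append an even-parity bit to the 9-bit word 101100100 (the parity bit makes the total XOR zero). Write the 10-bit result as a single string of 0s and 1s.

XOR of the 9 data bits: 1⊕0⊕1⊕1⊕0⊕0⊕1⊕0⊕0 = 0
Parity bit = 0 (so all 10 bits XOR to 0).

1011001000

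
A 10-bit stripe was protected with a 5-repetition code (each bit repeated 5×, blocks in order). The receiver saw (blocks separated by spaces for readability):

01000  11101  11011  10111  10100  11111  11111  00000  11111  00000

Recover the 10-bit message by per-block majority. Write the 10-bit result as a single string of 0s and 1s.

Block 1 (01000): 1 one → 0
Block 2 (11101): 4 ones → 1
Block 3 (11011): 4 ones → 1
Block 4 (10111): 4 ones → 1
Block 5 (10100): 2 ones → 0
Block 6 (11111): 5 ones → 1
Block 7 (11111): 5 ones → 1
Block 8 (00000): 0 ones → 0
Block 9 (11111): 5 ones → 1
Block 10 (00000): 0 ones → 0

0111011010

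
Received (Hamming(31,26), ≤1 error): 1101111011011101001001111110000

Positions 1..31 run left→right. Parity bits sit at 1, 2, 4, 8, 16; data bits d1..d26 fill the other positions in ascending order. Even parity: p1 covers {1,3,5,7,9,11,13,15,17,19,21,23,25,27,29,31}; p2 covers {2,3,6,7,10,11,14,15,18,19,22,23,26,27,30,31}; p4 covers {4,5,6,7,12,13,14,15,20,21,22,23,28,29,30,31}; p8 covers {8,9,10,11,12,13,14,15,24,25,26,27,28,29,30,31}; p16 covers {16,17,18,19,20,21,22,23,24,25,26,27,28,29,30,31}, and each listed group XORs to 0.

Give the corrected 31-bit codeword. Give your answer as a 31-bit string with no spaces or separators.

s1 (pos 1,3,5,7,9,11,13,15,17,19,21,23,25,27,29,31): 1⊕0⊕1⊕1⊕1⊕0⊕1⊕0⊕0⊕1⊕0⊕1⊕1⊕1⊕0⊕0 = 1
s2 (pos 2,3,6,7,10,11,14,15,18,19,22,23,26,27,30,31): 1⊕0⊕1⊕1⊕1⊕0⊕1⊕0⊕0⊕1⊕1⊕1⊕1⊕1⊕0⊕0 = 0
s4 (pos 4,5,6,7,12,13,14,15,20,21,22,23,28,29,30,31): 1⊕1⊕1⊕1⊕1⊕1⊕1⊕0⊕0⊕0⊕1⊕1⊕0⊕0⊕0⊕0 = 1
s8 (pos 8,9,10,11,12,13,14,15,24,25,26,27,28,29,30,31): 0⊕1⊕1⊕0⊕1⊕1⊕1⊕0⊕1⊕1⊕1⊕1⊕0⊕0⊕0⊕0 = 1
s16 (pos 16,17,18,19,20,21,22,23,24,25,26,27,28,29,30,31): 1⊕0⊕0⊕1⊕0⊕0⊕1⊕1⊕1⊕1⊕1⊕1⊕0⊕0⊕0⊕0 = 0
Syndrome s16…s1 = 01101 → error at position 13.
Flip position 13: 1101111011011101001001111110000 → 1101111011010101001001111110000

1101111011010101001001111110000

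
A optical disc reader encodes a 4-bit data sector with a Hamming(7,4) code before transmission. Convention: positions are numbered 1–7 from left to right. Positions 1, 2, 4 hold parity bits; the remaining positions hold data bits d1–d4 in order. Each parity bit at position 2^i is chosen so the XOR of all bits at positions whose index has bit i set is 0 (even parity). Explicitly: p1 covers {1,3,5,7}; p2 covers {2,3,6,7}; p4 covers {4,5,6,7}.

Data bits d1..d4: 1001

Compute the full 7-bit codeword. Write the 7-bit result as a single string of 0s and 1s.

0011001

Place data at non-parity positions: p1 p2 1 p4 0 0 1
p1 (pos 1,3,5,7): XOR of data positions = 1⊕0⊕1 = 0
p2 (pos 2,3,6,7): XOR of data positions = 1⊕0⊕1 = 0
p4 (pos 4,5,6,7): XOR of data positions = 0⊕0⊕1 = 1
Codeword: 0011001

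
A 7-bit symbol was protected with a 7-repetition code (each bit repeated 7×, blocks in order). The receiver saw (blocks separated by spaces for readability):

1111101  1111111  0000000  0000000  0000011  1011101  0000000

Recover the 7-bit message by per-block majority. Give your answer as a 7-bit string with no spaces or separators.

1100010

Block 1 (1111101): 6 ones → 1
Block 2 (1111111): 7 ones → 1
Block 3 (0000000): 0 ones → 0
Block 4 (0000000): 0 ones → 0
Block 5 (0000011): 2 ones → 0
Block 6 (1011101): 5 ones → 1
Block 7 (0000000): 0 ones → 0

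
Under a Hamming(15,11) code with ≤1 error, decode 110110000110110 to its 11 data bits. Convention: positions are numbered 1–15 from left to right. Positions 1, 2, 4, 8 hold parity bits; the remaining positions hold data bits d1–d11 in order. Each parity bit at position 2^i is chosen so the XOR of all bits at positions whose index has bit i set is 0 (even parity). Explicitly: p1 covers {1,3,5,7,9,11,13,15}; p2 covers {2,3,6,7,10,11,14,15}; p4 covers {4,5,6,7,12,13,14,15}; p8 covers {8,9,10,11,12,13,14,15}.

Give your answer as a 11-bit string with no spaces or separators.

s1 (pos 1,3,5,7,9,11,13,15): 1⊕0⊕1⊕0⊕0⊕1⊕1⊕0 = 0
s2 (pos 2,3,6,7,10,11,14,15): 1⊕0⊕0⊕0⊕1⊕1⊕1⊕0 = 0
s4 (pos 4,5,6,7,12,13,14,15): 1⊕1⊕0⊕0⊕0⊕1⊕1⊕0 = 0
s8 (pos 8,9,10,11,12,13,14,15): 0⊕0⊕1⊕1⊕0⊕1⊕1⊕0 = 0
Syndrome s8…s1 = 0000 → no error.
Read data bits from positions 3,5,6,7,9,10,11,12,13,14,15: 01000110110

01000110110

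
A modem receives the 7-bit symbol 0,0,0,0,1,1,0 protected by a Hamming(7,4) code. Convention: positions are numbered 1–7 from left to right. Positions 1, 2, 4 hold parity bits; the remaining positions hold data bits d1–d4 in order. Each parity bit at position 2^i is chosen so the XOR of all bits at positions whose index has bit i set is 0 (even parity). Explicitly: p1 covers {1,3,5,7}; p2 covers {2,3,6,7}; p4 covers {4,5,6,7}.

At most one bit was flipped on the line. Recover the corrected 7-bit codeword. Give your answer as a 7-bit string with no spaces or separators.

s1 (pos 1,3,5,7): 0⊕0⊕1⊕0 = 1
s2 (pos 2,3,6,7): 0⊕0⊕1⊕0 = 1
s4 (pos 4,5,6,7): 0⊕1⊕1⊕0 = 0
Syndrome s4…s1 = 011 → error at position 3.
Flip position 3: 0000110 → 0010110

0010110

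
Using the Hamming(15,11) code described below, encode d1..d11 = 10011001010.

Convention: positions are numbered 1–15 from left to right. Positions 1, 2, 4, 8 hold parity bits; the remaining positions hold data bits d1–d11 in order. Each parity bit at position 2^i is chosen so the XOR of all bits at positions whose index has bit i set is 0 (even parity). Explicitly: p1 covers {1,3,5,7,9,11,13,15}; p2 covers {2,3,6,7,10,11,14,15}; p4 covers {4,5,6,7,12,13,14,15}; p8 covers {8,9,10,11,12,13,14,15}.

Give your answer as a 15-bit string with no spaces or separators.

111100111001010

Place data at non-parity positions: p1 p2 1 p4 0 0 1 p8 1 0 0 1 0 1 0
p1 (pos 1,3,5,7,9,11,13,15): XOR of data positions = 1⊕0⊕1⊕1⊕0⊕0⊕0 = 1
p2 (pos 2,3,6,7,10,11,14,15): XOR of data positions = 1⊕0⊕1⊕0⊕0⊕1⊕0 = 1
p4 (pos 4,5,6,7,12,13,14,15): XOR of data positions = 0⊕0⊕1⊕1⊕0⊕1⊕0 = 1
p8 (pos 8,9,10,11,12,13,14,15): XOR of data positions = 1⊕0⊕0⊕1⊕0⊕1⊕0 = 1
Codeword: 111100111001010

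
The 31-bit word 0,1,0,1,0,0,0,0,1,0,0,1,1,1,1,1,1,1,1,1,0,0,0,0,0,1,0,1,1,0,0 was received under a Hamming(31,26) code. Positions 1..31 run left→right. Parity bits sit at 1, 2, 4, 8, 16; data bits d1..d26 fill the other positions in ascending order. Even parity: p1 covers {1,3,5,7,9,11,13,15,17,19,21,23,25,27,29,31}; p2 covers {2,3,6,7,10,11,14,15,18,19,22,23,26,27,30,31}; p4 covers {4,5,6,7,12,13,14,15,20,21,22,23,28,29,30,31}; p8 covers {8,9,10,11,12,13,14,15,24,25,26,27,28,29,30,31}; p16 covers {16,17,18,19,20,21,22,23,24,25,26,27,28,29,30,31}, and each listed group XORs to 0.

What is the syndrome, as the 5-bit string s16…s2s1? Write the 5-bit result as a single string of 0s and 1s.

00000

s1 (pos 1,3,5,7,9,11,13,15,17,19,21,23,25,27,29,31): 0⊕0⊕0⊕0⊕1⊕0⊕1⊕1⊕1⊕1⊕0⊕0⊕0⊕0⊕1⊕0 = 0
s2 (pos 2,3,6,7,10,11,14,15,18,19,22,23,26,27,30,31): 1⊕0⊕0⊕0⊕0⊕0⊕1⊕1⊕1⊕1⊕0⊕0⊕1⊕0⊕0⊕0 = 0
s4 (pos 4,5,6,7,12,13,14,15,20,21,22,23,28,29,30,31): 1⊕0⊕0⊕0⊕1⊕1⊕1⊕1⊕1⊕0⊕0⊕0⊕1⊕1⊕0⊕0 = 0
s8 (pos 8,9,10,11,12,13,14,15,24,25,26,27,28,29,30,31): 0⊕1⊕0⊕0⊕1⊕1⊕1⊕1⊕0⊕0⊕1⊕0⊕1⊕1⊕0⊕0 = 0
s16 (pos 16,17,18,19,20,21,22,23,24,25,26,27,28,29,30,31): 1⊕1⊕1⊕1⊕1⊕0⊕0⊕0⊕0⊕0⊕1⊕0⊕1⊕1⊕0⊕0 = 0
Syndrome s16…s1 = 00000 → no error.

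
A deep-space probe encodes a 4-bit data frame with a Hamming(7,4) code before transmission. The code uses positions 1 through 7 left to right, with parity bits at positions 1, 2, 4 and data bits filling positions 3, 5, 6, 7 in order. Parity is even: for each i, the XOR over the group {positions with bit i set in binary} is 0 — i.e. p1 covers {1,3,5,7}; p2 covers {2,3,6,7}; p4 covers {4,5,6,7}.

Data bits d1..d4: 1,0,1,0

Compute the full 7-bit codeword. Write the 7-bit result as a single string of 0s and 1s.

1011010

Place data at non-parity positions: p1 p2 1 p4 0 1 0
p1 (pos 1,3,5,7): XOR of data positions = 1⊕0⊕0 = 1
p2 (pos 2,3,6,7): XOR of data positions = 1⊕1⊕0 = 0
p4 (pos 4,5,6,7): XOR of data positions = 0⊕1⊕0 = 1
Codeword: 1011010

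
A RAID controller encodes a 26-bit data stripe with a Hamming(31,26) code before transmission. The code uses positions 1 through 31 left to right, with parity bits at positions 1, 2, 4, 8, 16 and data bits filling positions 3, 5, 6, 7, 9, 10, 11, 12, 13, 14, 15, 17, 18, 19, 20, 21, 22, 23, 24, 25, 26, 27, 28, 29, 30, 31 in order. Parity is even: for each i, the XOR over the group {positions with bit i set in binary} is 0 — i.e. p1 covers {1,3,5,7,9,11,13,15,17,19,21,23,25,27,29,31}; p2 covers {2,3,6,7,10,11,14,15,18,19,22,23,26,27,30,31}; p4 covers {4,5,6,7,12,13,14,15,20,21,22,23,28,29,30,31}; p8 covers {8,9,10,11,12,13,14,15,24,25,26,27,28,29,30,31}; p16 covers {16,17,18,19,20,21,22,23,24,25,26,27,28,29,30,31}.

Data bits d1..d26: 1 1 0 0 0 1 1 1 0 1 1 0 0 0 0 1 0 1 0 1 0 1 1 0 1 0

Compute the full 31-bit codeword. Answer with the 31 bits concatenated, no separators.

Place data at non-parity positions: p1 p2 1 p4 1 0 0 p8 0 1 1 1 0 1 1 p16 0 0 0 0 1 0 1 0 1 0 1 1 0 1 0
p1 (pos 1,3,5,7,9,11,13,15,17,19,21,23,25,27,29,31): XOR of data positions = 1⊕1⊕0⊕0⊕1⊕0⊕1⊕0⊕0⊕1⊕1⊕1⊕1⊕0⊕0 = 0
p2 (pos 2,3,6,7,10,11,14,15,18,19,22,23,26,27,30,31): XOR of data positions = 1⊕0⊕0⊕1⊕1⊕1⊕1⊕0⊕0⊕0⊕1⊕0⊕1⊕1⊕0 = 0
p4 (pos 4,5,6,7,12,13,14,15,20,21,22,23,28,29,30,31): XOR of data positions = 1⊕0⊕0⊕1⊕0⊕1⊕1⊕0⊕1⊕0⊕1⊕1⊕0⊕1⊕0 = 0
p8 (pos 8,9,10,11,12,13,14,15,24,25,26,27,28,29,30,31): XOR of data positions = 0⊕1⊕1⊕1⊕0⊕1⊕1⊕0⊕1⊕0⊕1⊕1⊕0⊕1⊕0 = 1
p16 (pos 16,17,18,19,20,21,22,23,24,25,26,27,28,29,30,31): XOR of data positions = 0⊕0⊕0⊕0⊕1⊕0⊕1⊕0⊕1⊕0⊕1⊕1⊕0⊕1⊕0 = 0
Codeword: 0010100101110110000010101011010

0010100101110110000010101011010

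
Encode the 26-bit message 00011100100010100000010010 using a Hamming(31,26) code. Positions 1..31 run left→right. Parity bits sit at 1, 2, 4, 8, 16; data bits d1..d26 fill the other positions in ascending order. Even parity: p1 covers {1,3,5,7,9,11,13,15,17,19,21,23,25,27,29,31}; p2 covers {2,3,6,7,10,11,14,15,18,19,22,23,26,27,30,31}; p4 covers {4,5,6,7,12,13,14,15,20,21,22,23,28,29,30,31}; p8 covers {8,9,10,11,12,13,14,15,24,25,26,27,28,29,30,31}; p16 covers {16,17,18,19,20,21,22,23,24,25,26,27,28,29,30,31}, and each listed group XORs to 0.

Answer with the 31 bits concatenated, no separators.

0100001111001000010100000010010

Place data at non-parity positions: p1 p2 0 p4 0 0 1 p8 1 1 0 0 1 0 0 p16 0 1 0 1 0 0 0 0 0 0 1 0 0 1 0
p1 (pos 1,3,5,7,9,11,13,15,17,19,21,23,25,27,29,31): XOR of data positions = 0⊕0⊕1⊕1⊕0⊕1⊕0⊕0⊕0⊕0⊕0⊕0⊕1⊕0⊕0 = 0
p2 (pos 2,3,6,7,10,11,14,15,18,19,22,23,26,27,30,31): XOR of data positions = 0⊕0⊕1⊕1⊕0⊕0⊕0⊕1⊕0⊕0⊕0⊕0⊕1⊕1⊕0 = 1
p4 (pos 4,5,6,7,12,13,14,15,20,21,22,23,28,29,30,31): XOR of data positions = 0⊕0⊕1⊕0⊕1⊕0⊕0⊕1⊕0⊕0⊕0⊕0⊕0⊕1⊕0 = 0
p8 (pos 8,9,10,11,12,13,14,15,24,25,26,27,28,29,30,31): XOR of data positions = 1⊕1⊕0⊕0⊕1⊕0⊕0⊕0⊕0⊕0⊕1⊕0⊕0⊕1⊕0 = 1
p16 (pos 16,17,18,19,20,21,22,23,24,25,26,27,28,29,30,31): XOR of data positions = 0⊕1⊕0⊕1⊕0⊕0⊕0⊕0⊕0⊕0⊕1⊕0⊕0⊕1⊕0 = 0
Codeword: 0100001111001000010100000010010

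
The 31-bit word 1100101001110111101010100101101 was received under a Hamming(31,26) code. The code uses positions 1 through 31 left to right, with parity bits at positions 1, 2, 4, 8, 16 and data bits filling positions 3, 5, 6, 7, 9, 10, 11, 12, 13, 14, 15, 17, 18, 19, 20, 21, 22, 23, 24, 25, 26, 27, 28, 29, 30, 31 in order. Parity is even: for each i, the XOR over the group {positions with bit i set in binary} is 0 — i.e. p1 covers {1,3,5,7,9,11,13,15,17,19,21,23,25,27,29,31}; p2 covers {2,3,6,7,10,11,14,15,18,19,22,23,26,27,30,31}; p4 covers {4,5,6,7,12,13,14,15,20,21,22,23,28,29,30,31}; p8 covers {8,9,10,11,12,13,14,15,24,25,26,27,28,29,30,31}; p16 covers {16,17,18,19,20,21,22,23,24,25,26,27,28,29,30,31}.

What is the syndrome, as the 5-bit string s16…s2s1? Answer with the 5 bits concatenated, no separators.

11001

s1 (pos 1,3,5,7,9,11,13,15,17,19,21,23,25,27,29,31): 1⊕0⊕1⊕1⊕0⊕1⊕0⊕1⊕1⊕1⊕1⊕1⊕0⊕0⊕1⊕1 = 1
s2 (pos 2,3,6,7,10,11,14,15,18,19,22,23,26,27,30,31): 1⊕0⊕0⊕1⊕1⊕1⊕1⊕1⊕0⊕1⊕0⊕1⊕1⊕0⊕0⊕1 = 0
s4 (pos 4,5,6,7,12,13,14,15,20,21,22,23,28,29,30,31): 0⊕1⊕0⊕1⊕1⊕0⊕1⊕1⊕0⊕1⊕0⊕1⊕1⊕1⊕0⊕1 = 0
s8 (pos 8,9,10,11,12,13,14,15,24,25,26,27,28,29,30,31): 0⊕0⊕1⊕1⊕1⊕0⊕1⊕1⊕0⊕0⊕1⊕0⊕1⊕1⊕0⊕1 = 1
s16 (pos 16,17,18,19,20,21,22,23,24,25,26,27,28,29,30,31): 1⊕1⊕0⊕1⊕0⊕1⊕0⊕1⊕0⊕0⊕1⊕0⊕1⊕1⊕0⊕1 = 1
Syndrome s16…s1 = 11001 → error at position 25.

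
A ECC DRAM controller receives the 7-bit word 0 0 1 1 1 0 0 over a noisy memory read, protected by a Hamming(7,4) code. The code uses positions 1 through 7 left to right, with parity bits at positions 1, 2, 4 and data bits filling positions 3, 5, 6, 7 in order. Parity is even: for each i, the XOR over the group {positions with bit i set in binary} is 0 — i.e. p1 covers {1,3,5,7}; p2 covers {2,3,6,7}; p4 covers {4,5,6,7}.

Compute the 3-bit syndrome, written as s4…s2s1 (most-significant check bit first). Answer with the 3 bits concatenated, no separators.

010

s1 (pos 1,3,5,7): 0⊕1⊕1⊕0 = 0
s2 (pos 2,3,6,7): 0⊕1⊕0⊕0 = 1
s4 (pos 4,5,6,7): 1⊕1⊕0⊕0 = 0
Syndrome s4…s1 = 010 → error at position 2.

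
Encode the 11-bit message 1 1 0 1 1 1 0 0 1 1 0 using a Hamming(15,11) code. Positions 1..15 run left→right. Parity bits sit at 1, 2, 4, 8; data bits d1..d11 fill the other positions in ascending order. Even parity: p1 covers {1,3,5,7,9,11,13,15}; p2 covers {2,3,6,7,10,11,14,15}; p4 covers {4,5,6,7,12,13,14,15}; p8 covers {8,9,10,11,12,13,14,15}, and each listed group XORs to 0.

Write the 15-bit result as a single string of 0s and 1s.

101010101100110

Place data at non-parity positions: p1 p2 1 p4 1 0 1 p8 1 1 0 0 1 1 0
p1 (pos 1,3,5,7,9,11,13,15): XOR of data positions = 1⊕1⊕1⊕1⊕0⊕1⊕0 = 1
p2 (pos 2,3,6,7,10,11,14,15): XOR of data positions = 1⊕0⊕1⊕1⊕0⊕1⊕0 = 0
p4 (pos 4,5,6,7,12,13,14,15): XOR of data positions = 1⊕0⊕1⊕0⊕1⊕1⊕0 = 0
p8 (pos 8,9,10,11,12,13,14,15): XOR of data positions = 1⊕1⊕0⊕0⊕1⊕1⊕0 = 0
Codeword: 101010101100110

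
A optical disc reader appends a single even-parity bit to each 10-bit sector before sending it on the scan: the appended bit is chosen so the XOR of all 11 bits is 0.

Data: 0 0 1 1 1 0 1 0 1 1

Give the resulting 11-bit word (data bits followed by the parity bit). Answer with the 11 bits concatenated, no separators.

XOR of the 10 data bits: 0⊕0⊕1⊕1⊕1⊕0⊕1⊕0⊕1⊕1 = 0
Parity bit = 0 (so all 11 bits XOR to 0).

00111010110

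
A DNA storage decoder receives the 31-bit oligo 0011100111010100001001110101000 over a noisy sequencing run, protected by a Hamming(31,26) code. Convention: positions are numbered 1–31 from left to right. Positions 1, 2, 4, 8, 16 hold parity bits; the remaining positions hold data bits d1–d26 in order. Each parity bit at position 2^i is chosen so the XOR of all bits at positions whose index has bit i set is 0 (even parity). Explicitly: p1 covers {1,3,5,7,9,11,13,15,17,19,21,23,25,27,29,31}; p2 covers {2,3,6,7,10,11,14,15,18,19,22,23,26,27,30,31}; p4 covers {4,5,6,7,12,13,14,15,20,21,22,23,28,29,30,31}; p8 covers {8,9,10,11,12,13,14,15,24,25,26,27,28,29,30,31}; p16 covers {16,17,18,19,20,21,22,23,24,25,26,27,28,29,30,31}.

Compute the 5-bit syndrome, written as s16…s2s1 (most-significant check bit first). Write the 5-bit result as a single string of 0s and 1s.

s1 (pos 1,3,5,7,9,11,13,15,17,19,21,23,25,27,29,31): 0⊕1⊕1⊕0⊕1⊕0⊕0⊕0⊕0⊕1⊕0⊕1⊕0⊕0⊕0⊕0 = 1
s2 (pos 2,3,6,7,10,11,14,15,18,19,22,23,26,27,30,31): 0⊕1⊕0⊕0⊕1⊕0⊕1⊕0⊕0⊕1⊕1⊕1⊕1⊕0⊕0⊕0 = 1
s4 (pos 4,5,6,7,12,13,14,15,20,21,22,23,28,29,30,31): 1⊕1⊕0⊕0⊕1⊕0⊕1⊕0⊕0⊕0⊕1⊕1⊕1⊕0⊕0⊕0 = 1
s8 (pos 8,9,10,11,12,13,14,15,24,25,26,27,28,29,30,31): 1⊕1⊕1⊕0⊕1⊕0⊕1⊕0⊕1⊕0⊕1⊕0⊕1⊕0⊕0⊕0 = 0
s16 (pos 16,17,18,19,20,21,22,23,24,25,26,27,28,29,30,31): 0⊕0⊕0⊕1⊕0⊕0⊕1⊕1⊕1⊕0⊕1⊕0⊕1⊕0⊕0⊕0 = 0
Syndrome s16…s1 = 00111 → error at position 7.

00111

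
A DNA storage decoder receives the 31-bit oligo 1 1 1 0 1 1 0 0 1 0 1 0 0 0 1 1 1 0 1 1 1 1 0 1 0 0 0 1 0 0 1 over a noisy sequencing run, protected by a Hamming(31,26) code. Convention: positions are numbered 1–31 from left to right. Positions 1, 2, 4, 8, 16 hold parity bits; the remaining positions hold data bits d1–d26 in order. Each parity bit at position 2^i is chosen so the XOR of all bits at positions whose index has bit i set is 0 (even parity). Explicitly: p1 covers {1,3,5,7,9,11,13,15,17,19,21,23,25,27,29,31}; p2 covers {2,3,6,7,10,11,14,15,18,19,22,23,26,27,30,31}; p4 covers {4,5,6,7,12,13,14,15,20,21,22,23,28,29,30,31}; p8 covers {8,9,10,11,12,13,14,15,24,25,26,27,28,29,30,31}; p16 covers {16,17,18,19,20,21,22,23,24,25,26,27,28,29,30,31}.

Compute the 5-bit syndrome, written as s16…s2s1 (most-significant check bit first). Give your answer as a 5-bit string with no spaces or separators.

s1 (pos 1,3,5,7,9,11,13,15,17,19,21,23,25,27,29,31): 1⊕1⊕1⊕0⊕1⊕1⊕0⊕1⊕1⊕1⊕1⊕0⊕0⊕0⊕0⊕1 = 0
s2 (pos 2,3,6,7,10,11,14,15,18,19,22,23,26,27,30,31): 1⊕1⊕1⊕0⊕0⊕1⊕0⊕1⊕0⊕1⊕1⊕0⊕0⊕0⊕0⊕1 = 0
s4 (pos 4,5,6,7,12,13,14,15,20,21,22,23,28,29,30,31): 0⊕1⊕1⊕0⊕0⊕0⊕0⊕1⊕1⊕1⊕1⊕0⊕1⊕0⊕0⊕1 = 0
s8 (pos 8,9,10,11,12,13,14,15,24,25,26,27,28,29,30,31): 0⊕1⊕0⊕1⊕0⊕0⊕0⊕1⊕1⊕0⊕0⊕0⊕1⊕0⊕0⊕1 = 0
s16 (pos 16,17,18,19,20,21,22,23,24,25,26,27,28,29,30,31): 1⊕1⊕0⊕1⊕1⊕1⊕1⊕0⊕1⊕0⊕0⊕0⊕1⊕0⊕0⊕1 = 1
Syndrome s16…s1 = 10000 → error at position 16.

10000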